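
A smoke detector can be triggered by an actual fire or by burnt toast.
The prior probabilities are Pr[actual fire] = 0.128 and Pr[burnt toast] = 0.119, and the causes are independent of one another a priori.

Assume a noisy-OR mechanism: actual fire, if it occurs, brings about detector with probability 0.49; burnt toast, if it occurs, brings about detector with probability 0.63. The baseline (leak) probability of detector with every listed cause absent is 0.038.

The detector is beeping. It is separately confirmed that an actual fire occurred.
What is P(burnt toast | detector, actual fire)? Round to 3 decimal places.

Under noisy-OR, P(detector | causes) = 1 − (1−0.038)·∏(1−qᵢ) over the active causes.
P(detector | actual fire) = 0.50938*0.881 + 0.818471*0.119 = 0.448764 + 0.097398 = 0.546162
Restricting to configurations with burnt toast present: 0.818471*0.119 = 0.097398.
So P(burnt toast | detector, actual fire) = 0.097398/0.546162 ≈ 0.178.

P(burnt toast | detector, actual fire) ≈ 0.178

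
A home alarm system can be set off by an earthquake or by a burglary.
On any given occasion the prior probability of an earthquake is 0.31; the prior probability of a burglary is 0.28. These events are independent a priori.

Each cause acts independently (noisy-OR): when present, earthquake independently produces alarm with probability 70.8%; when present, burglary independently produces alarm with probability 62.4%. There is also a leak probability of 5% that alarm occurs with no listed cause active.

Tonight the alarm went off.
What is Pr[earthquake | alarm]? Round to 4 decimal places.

Under noisy-OR, P(alarm | causes) = 1 − (1−0.05)·∏(1−qᵢ) over the active causes.
Weight on earthquake=true, given the evidence: 0.161284 + 0.077747 = 0.239031
Normalizer over all consistent configurations: 0.05*0.69*0.72 + 0.6428*0.69*0.28 + 0.7226*0.31*0.72 + 0.895698*0.31*0.28 = 0.388060
P(earthquake | alarm) = 0.239031/0.388060 ≈ 0.6160

Pr[earthquake | alarm] ≈ 0.6160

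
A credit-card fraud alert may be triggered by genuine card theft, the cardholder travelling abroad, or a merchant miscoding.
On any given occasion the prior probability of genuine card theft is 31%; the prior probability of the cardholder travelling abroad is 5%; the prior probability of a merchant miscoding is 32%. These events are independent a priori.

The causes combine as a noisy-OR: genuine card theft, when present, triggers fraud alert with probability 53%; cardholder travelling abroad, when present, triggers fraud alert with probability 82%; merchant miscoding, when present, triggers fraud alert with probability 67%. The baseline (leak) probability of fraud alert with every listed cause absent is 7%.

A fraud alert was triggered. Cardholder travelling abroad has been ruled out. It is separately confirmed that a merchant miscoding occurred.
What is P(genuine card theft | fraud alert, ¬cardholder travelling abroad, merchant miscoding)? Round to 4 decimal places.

P(genuine card theft | fraud alert, ¬cardholder travelling abroad, merchant miscoding) ≈ 0.3568

Under noisy-OR, P(fraud alert | causes) = 1 − (1−0.07)·∏(1−qᵢ) over the active causes.
P(fraud alert | ¬cardholder travelling abroad, merchant miscoding) = 0.6931*0.69 + 0.855757*0.31 = 0.478239 + 0.265285 = 0.743524
Of this, 0.265285 comes from 0.855757*0.31 (the genuine card theft=true cases).
P(genuine card theft | fraud alert, ¬cardholder travelling abroad, merchant miscoding) = 0.265285 / 0.743524 ≈ 0.3568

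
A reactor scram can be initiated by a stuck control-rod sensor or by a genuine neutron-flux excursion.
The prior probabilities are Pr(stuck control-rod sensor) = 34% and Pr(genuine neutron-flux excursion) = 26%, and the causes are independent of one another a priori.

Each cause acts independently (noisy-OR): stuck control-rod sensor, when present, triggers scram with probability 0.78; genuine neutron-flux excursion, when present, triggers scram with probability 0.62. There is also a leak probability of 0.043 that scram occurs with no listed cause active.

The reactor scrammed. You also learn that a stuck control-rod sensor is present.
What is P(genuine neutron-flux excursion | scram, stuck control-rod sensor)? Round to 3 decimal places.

Under noisy-OR, P(scram | causes) = 1 − (1−0.043)·∏(1−qᵢ) over the active causes.
By total probability over both values of genuine neutron-flux excursion:
  P(scram | stuck control-rod sensor) = 0.78946·0.74 + 0.919995·0.26
        = 0.584200 + 0.239199 = 0.823399
Configurations with genuine neutron-flux excursion contribute 0.239199, so
  P(genuine neutron-flux excursion | scram, stuck control-rod sensor) = 0.239199 / 0.823399 ≈ 0.291

P(genuine neutron-flux excursion | scram, stuck control-rod sensor) ≈ 0.291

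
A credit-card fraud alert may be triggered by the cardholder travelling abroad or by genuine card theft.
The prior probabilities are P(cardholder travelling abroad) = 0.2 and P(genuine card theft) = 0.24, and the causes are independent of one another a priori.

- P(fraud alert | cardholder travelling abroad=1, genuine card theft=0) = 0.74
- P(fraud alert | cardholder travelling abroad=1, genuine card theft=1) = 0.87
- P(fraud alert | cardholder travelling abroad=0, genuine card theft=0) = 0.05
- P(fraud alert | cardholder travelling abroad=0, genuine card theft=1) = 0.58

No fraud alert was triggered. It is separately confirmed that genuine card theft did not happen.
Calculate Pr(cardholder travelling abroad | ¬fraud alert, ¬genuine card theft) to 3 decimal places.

Pr(cardholder travelling abroad | ¬fraud alert, ¬genuine card theft) ≈ 0.064

Numerator (weight on configurations with cardholder travelling abroad): 0.26×0.2 = 0.052000
The normalizing constant is 0.95×0.8 + 0.26×0.2 = 0.812000
P(cardholder travelling abroad | ¬fraud alert, ¬genuine card theft) = 0.052000/0.812000 ≈ 0.064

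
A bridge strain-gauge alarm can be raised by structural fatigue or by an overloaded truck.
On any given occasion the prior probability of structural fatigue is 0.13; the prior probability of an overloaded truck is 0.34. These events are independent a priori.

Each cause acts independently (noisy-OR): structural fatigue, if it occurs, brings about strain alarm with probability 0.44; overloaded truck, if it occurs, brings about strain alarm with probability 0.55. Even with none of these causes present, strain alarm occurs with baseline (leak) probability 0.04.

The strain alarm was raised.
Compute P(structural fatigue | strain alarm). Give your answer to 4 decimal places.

Under noisy-OR, P(strain alarm | causes) = 1 − (1−0.04)·∏(1−qᵢ) over the active causes.
P(strain alarm) = 0.04*0.87*0.66 + 0.568*0.87*0.34 + 0.4624*0.13*0.66 + 0.75808*0.13*0.34 = 0.022968 + 0.168014 + 0.039674 + 0.033507 = 0.264163
The structural fatigue-present share is 0.039674 + 0.033507 = 0.073181.
Hence the posterior is 0.073181/0.264163 ≈ 0.2770.

P(structural fatigue | strain alarm) ≈ 0.2770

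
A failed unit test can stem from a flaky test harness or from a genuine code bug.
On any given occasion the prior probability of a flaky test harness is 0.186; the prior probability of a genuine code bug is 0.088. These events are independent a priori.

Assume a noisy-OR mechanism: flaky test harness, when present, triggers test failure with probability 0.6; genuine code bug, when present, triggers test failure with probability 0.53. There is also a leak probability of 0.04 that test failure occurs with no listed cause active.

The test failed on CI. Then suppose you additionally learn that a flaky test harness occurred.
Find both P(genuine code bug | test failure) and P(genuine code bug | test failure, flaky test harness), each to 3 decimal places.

P(genuine code bug | test failure) ≈ 0.282; P(genuine code bug | test failure, flaky test harness) ≈ 0.114

Under noisy-OR, P(test failure | causes) = 1 − (1−0.04)·∏(1−qᵢ) over the active causes.
By total probability over the 4 (flaky test harness, genuine code bug) configurations:
  P(test failure) = 0.04*0.814*0.912 + 0.5488*0.814*0.088 + 0.616*0.186*0.912 + 0.81952*0.186*0.088
        = 0.029695 + 0.039312 + 0.104493 + 0.013414 = 0.186914
Keeping only the genuine code bug-present terms gives 0.052726, so
  P(genuine code bug | test failure) = 0.052726 / 0.186914 ≈ 0.282

Now also conditioning on flaky test harness=true:
Numerator (weight on configurations with genuine code bug): 0.81952*0.088 = 0.072118
Normalizer over all consistent configurations: 0.616*0.912 + 0.81952*0.088 = 0.633910
Posterior = 0.072118 / 0.633910 ≈ 0.114
Conditioning on flaky test harness lowers the posterior on genuine code bug: the classic explaining-away effect in a common-effect structure.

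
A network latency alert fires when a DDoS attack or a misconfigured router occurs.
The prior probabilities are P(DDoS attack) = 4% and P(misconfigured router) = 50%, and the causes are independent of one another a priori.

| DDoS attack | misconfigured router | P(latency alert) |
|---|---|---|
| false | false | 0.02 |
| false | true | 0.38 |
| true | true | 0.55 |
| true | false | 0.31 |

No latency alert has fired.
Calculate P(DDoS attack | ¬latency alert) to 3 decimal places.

Numerator (weight on configurations with DDoS attack): 0.013800 + 0.009000 = 0.022800
The normalizing constant is 0.98×0.96×0.5 + 0.62×0.96×0.5 + 0.69×0.04×0.5 + 0.45×0.04×0.5 = 0.790800
Posterior = 0.022800 / 0.790800 ≈ 0.029

P(DDoS attack | ¬latency alert) ≈ 0.029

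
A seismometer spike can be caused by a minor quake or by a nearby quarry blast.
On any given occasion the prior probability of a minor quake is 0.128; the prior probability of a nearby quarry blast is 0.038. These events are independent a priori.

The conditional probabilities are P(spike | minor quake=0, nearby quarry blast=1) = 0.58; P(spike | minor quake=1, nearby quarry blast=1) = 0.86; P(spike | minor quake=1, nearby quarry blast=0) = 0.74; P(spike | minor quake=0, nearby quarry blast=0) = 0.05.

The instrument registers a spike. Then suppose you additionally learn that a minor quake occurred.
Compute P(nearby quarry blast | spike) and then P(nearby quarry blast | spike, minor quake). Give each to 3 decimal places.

P(nearby quarry blast | spike) ≈ 0.150; P(nearby quarry blast | spike, minor quake) ≈ 0.044

P(spike) = 0.05·0.872·0.962 + 0.58·0.872·0.038 + 0.74·0.128·0.962 + 0.86·0.128·0.038 = 0.041943 + 0.019219 + 0.091121 + 0.004183 = 0.156466
The nearby quarry blast-present share is 0.019219 + 0.004183 = 0.023402.
So P(nearby quarry blast | spike) = 0.023402/0.156466 ≈ 0.150.

Now condition on the additional information:
By total probability over both values of nearby quarry blast:
  P(spike | minor quake) = 0.74*0.962 + 0.86*0.038
        = 0.711880 + 0.032680 = 0.744560
Configurations with nearby quarry blast contribute 0.032680, so
  P(nearby quarry blast | spike, minor quake) = 0.032680 / 0.744560 ≈ 0.044
This is intercausal reasoning (explaining away): once minor quake accounts for the spike, nearby quarry blast becomes less likely.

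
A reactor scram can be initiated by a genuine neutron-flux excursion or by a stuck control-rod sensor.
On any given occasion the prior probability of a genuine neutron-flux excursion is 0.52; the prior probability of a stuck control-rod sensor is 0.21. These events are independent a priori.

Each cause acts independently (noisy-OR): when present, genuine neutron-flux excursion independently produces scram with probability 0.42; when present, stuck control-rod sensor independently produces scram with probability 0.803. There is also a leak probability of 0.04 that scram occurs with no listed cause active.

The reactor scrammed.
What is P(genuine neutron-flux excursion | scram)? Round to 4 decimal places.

P(genuine neutron-flux excursion | scram) ≈ 0.7424

Under noisy-OR, P(scram | causes) = 1 − (1−0.04)·∏(1−qᵢ) over the active causes.
P(scram) = 0.04*0.48*0.79 + 0.81088*0.48*0.21 + 0.4432*0.52*0.79 + 0.89031*0.52*0.21 = 0.015168 + 0.081737 + 0.182067 + 0.097222 = 0.376194
Restricting to configurations with genuine neutron-flux excursion present: 0.182067 + 0.097222 = 0.279289.
So P(genuine neutron-flux excursion | scram) = 0.279289/0.376194 ≈ 0.7424.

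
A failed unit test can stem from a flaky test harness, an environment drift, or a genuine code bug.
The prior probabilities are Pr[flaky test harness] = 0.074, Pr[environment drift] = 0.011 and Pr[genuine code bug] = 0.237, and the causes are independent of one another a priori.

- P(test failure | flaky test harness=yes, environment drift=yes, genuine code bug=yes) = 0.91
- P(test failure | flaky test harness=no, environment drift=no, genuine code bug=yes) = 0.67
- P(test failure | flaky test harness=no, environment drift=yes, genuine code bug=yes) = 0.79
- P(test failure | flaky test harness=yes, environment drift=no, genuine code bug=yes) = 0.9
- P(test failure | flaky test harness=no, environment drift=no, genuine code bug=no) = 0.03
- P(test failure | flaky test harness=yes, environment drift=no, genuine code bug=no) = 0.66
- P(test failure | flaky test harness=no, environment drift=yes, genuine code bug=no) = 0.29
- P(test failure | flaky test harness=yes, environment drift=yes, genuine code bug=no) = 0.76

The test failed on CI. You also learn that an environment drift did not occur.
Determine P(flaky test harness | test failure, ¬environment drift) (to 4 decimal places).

P(test failure | ¬environment drift) = 0.03*0.926*0.763 + 0.67*0.926*0.237 + 0.66*0.074*0.763 + 0.9*0.074*0.237 = 0.021196 + 0.147040 + 0.037265 + 0.015784 = 0.221285
The flaky test harness-present share is 0.037265 + 0.015784 = 0.053049.
P(flaky test harness | test failure, ¬environment drift) = 0.053049 / 0.221285 ≈ 0.2397

P(flaky test harness | test failure, ¬environment drift) ≈ 0.2397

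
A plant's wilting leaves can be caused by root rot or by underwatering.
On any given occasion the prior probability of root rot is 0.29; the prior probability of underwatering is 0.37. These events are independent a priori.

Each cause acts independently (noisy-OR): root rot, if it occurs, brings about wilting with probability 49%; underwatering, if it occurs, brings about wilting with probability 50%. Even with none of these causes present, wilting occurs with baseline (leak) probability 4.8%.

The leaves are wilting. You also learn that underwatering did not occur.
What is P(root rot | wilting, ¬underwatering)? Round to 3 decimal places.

Under noisy-OR, P(wilting | causes) = 1 − (1−0.048)·∏(1−qᵢ) over the active causes.
P(wilting | ¬underwatering) = 0.048*0.71 + 0.51448*0.29 = 0.034080 + 0.149199 = 0.183279
Restricting to configurations with root rot present: 0.51448*0.29 = 0.149199.
Hence the posterior is 0.149199/0.183279 ≈ 0.814.

P(root rot | wilting, ¬underwatering) ≈ 0.814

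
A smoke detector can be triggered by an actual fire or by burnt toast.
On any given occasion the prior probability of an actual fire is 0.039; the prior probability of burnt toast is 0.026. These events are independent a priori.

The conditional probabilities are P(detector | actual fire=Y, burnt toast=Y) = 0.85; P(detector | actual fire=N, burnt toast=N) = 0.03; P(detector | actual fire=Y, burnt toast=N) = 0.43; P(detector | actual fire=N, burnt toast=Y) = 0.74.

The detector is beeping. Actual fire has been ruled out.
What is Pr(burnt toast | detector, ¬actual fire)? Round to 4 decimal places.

By total probability over both values of burnt toast:
  P(detector | ¬actual fire) = 0.03·0.974 + 0.74·0.026
        = 0.029220 + 0.019240 = 0.048460
Keeping only the burnt toast-present terms gives 0.019240, so
  P(burnt toast | detector, ¬actual fire) = 0.019240 / 0.048460 ≈ 0.3970

Pr(burnt toast | detector, ¬actual fire) ≈ 0.3970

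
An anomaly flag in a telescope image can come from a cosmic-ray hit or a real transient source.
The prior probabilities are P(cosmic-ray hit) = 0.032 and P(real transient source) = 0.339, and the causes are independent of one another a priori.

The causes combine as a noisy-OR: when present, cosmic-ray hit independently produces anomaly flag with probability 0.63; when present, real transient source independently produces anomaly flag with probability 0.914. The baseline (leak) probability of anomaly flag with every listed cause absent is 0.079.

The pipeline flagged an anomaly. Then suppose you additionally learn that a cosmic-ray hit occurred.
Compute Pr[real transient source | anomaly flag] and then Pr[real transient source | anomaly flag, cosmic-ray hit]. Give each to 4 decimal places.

Pr[real transient source | anomaly flag] ≈ 0.8290; Pr[real transient source | anomaly flag, cosmic-ray hit] ≈ 0.4303

Under noisy-OR, P(anomaly flag | causes) = 1 − (1−0.079)·∏(1−qᵢ) over the active causes.
Sum P(anomaly flag|·) weighted by the priors over the 4 (cosmic-ray hit, real transient source) configurations:
  P(anomaly flag) = 0.079·0.968·0.661 + 0.920794·0.968·0.339 + 0.65923·0.032·0.661 + 0.970694·0.032·0.339
        = 0.050548 + 0.302160 + 0.013944 + 0.010530 = 0.377182
The terms with real transient source present sum to 0.312690, so
  P(real transient source | anomaly flag) = 0.312690 / 0.377182 ≈ 0.8290

Now also conditioning on cosmic-ray hit=true:
P(anomaly flag | cosmic-ray hit) = 0.65923·0.661 + 0.970694·0.339 = 0.435751 + 0.329065 = 0.764816
Restricting to configurations with real transient source present: 0.970694·0.339 = 0.329065.
Hence the posterior is 0.329065/0.764816 ≈ 0.4303.
The drop from 0.8290 to 0.4303 is the explaining-away (discounting) effect.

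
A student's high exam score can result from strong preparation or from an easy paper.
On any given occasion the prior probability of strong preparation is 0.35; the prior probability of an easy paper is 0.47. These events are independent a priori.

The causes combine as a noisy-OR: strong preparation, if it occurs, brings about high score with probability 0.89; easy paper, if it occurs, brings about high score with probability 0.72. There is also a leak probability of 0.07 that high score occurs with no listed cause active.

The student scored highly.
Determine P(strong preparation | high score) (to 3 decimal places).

Under noisy-OR, P(high score | causes) = 1 − (1−0.07)·∏(1−qᵢ) over the active causes.
By total probability over the 4 (strong preparation, easy paper) configurations:
  P(high score) = 0.07×0.65×0.53 + 0.7396×0.65×0.47 + 0.8977×0.35×0.53 + 0.971356×0.35×0.47
        = 0.024115 + 0.225948 + 0.166523 + 0.159788 = 0.576374
Keeping only the strong preparation-present terms gives 0.326311, so
  P(strong preparation | high score) = 0.326311 / 0.576374 ≈ 0.566

P(strong preparation | high score) ≈ 0.566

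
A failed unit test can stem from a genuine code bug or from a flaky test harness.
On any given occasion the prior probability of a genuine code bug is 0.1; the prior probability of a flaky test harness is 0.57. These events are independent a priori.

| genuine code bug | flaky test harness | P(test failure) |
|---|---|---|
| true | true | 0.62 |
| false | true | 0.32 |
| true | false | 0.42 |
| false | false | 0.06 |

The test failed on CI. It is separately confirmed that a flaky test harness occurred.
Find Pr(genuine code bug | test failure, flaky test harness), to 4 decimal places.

Pr(genuine code bug | test failure, flaky test harness) ≈ 0.1771

For the numerator, keep only genuine code bug=true terms: 0.62*0.1 = 0.062000
The normalizing constant is 0.32*0.9 + 0.62*0.1 = 0.350000
Posterior = 0.062000 / 0.350000 ≈ 0.1771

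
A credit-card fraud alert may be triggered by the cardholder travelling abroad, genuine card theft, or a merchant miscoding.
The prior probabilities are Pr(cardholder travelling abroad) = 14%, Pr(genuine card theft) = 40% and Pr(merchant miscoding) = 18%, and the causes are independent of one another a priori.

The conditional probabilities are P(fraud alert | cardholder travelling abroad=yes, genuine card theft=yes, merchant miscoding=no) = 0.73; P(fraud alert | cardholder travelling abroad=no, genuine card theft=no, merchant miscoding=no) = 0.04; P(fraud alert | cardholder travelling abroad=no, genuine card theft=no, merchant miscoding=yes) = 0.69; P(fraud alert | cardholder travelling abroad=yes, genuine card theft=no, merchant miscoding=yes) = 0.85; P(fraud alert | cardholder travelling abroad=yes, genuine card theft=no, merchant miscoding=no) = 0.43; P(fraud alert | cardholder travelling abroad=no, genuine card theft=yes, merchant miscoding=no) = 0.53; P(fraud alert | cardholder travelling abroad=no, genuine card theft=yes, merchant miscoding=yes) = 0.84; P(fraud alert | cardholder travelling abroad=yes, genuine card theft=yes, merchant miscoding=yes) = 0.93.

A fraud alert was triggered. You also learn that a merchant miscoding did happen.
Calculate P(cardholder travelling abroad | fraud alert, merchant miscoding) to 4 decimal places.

P(cardholder travelling abroad | fraud alert, merchant miscoding) ≈ 0.1607

Sum P(fraud alert|·) weighted by the priors over the 4 (cardholder travelling abroad, genuine card theft) configurations:
  P(fraud alert | merchant miscoding) = 0.69*0.86*0.6 + 0.84*0.86*0.4 + 0.85*0.14*0.6 + 0.93*0.14*0.4
        = 0.356040 + 0.288960 + 0.071400 + 0.052080 = 0.768480
The terms with cardholder travelling abroad present sum to 0.123480, so
  P(cardholder travelling abroad | fraud alert, merchant miscoding) = 0.123480 / 0.768480 ≈ 0.1607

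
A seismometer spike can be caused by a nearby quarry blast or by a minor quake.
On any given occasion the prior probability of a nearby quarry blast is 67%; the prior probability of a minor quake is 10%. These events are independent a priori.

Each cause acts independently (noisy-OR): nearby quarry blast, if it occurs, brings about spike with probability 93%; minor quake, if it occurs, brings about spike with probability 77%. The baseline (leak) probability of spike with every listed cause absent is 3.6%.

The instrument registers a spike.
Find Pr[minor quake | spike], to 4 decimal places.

Pr[minor quake | spike] ≈ 0.1379

Under noisy-OR, P(spike | causes) = 1 − (1−0.036)·∏(1−qᵢ) over the active causes.
For the numerator, keep only minor quake=true terms: 0.025683 + 0.065960 = 0.091643
Normalizer over all consistent configurations: 0.036·0.33·0.9 + 0.77828·0.33·0.1 + 0.93252·0.67·0.9 + 0.98448·0.67·0.1 = 0.664645
P(minor quake | spike) = 0.091643/0.664645 ≈ 0.1379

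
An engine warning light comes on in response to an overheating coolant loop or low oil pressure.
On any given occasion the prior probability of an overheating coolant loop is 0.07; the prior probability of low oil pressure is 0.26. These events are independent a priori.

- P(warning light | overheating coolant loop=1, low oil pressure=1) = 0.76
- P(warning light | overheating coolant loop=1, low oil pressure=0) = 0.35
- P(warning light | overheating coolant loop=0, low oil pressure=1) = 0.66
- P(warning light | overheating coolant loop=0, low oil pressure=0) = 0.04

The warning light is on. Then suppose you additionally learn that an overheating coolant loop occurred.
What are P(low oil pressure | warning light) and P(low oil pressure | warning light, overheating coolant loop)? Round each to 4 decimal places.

P(low oil pressure | warning light) ≈ 0.7916; P(low oil pressure | warning light, overheating coolant loop) ≈ 0.4328

Enumerate the 4 (overheating coolant loop, low oil pressure) configurations and weight by the priors:
  P(warning light) = 0.04·0.93·0.74 + 0.66·0.93·0.26 + 0.35·0.07·0.74 + 0.76·0.07·0.26
        = 0.027528 + 0.159588 + 0.018130 + 0.013832 = 0.219078
Configurations with low oil pressure contribute 0.173420, so
  P(low oil pressure | warning light) = 0.173420 / 0.219078 ≈ 0.7916

Now condition on the additional information:
Weight on low oil pressure=true, given the evidence: 0.76*0.26 = 0.197600
The normalizing constant is 0.35*0.74 + 0.76*0.26 = 0.456600
P(low oil pressure | warning light, overheating coolant loop) = 0.197600/0.456600 ≈ 0.4328
The drop from 0.7916 to 0.4328 is the explaining-away (discounting) effect.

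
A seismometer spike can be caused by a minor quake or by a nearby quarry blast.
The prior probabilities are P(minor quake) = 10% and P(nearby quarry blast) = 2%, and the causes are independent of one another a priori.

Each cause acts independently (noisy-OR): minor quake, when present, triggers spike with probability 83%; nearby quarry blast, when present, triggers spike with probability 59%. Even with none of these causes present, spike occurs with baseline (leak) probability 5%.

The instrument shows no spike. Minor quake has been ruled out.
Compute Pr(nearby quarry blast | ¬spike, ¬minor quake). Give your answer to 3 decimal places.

Pr(nearby quarry blast | ¬spike, ¬minor quake) ≈ 0.008

Under noisy-OR, P(spike | causes) = 1 − (1−0.05)·∏(1−qᵢ) over the active causes.
Sum P(¬spike|·) weighted by the priors over both values of nearby quarry blast:
  P(¬spike | ¬minor quake) = 0.95·0.98 + 0.3895·0.02
        = 0.931000 + 0.007790 = 0.938790
Keeping only the nearby quarry blast-present terms gives 0.007790, so
  P(nearby quarry blast | ¬spike, ¬minor quake) = 0.007790 / 0.938790 ≈ 0.008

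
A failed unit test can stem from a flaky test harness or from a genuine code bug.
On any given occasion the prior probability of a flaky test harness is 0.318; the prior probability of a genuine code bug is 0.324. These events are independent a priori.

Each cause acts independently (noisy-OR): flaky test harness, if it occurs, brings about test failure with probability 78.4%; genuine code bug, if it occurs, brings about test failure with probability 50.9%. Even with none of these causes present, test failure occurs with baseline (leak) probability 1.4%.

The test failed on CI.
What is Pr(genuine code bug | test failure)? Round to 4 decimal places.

Pr(genuine code bug | test failure) ≈ 0.5401

Under noisy-OR, P(test failure | causes) = 1 − (1−0.014)·∏(1−qᵢ) over the active causes.
Weight on genuine code bug=true, given the evidence: 0.113992 + 0.092258 = 0.206250
Denominator P(test failure): 0.014*0.682*0.676 + 0.515874*0.682*0.324 + 0.787024*0.318*0.676 + 0.895429*0.318*0.324 = 0.381889
Posterior = 0.206250 / 0.381889 ≈ 0.5401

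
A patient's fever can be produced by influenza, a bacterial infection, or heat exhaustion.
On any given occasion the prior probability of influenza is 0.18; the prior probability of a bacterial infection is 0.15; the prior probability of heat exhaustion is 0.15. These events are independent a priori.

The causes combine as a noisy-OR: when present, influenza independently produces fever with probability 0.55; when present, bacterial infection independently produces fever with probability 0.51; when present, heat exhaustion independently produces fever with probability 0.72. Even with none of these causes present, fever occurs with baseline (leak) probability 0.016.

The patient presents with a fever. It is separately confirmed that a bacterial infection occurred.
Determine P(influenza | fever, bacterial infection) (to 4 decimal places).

P(influenza | fever, bacterial infection) ≈ 0.2370

Under noisy-OR, P(fever | causes) = 1 − (1−0.016)·∏(1−qᵢ) over the active causes.
By total probability over the 4 (influenza, heat exhaustion) configurations:
  P(fever | bacterial infection) = 0.51784*0.82*0.85 + 0.864995*0.82*0.15 + 0.783028*0.18*0.85 + 0.939248*0.18*0.15
        = 0.360934 + 0.106394 + 0.119803 + 0.025360 = 0.612491
The terms with influenza present sum to 0.145163, so
  P(influenza | fever, bacterial infection) = 0.145163 / 0.612491 ≈ 0.2370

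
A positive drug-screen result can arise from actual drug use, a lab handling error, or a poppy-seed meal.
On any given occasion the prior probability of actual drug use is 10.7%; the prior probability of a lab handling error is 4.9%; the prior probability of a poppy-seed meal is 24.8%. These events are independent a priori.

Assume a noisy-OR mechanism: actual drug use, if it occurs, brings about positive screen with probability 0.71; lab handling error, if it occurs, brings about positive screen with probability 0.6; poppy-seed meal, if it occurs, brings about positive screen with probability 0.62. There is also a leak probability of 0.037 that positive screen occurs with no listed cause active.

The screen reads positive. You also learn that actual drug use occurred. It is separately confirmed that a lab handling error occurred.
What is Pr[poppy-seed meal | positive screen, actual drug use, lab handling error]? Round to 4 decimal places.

Pr[poppy-seed meal | positive screen, actual drug use, lab handling error] ≈ 0.2623

Under noisy-OR, P(positive screen | causes) = 1 − (1−0.037)·∏(1−qᵢ) over the active causes.
Enumerate both values of poppy-seed meal and weight by the priors:
  P(positive screen | actual drug use, lab handling error) = 0.888292*0.752 + 0.957551*0.248
        = 0.667996 + 0.237473 = 0.905469
Configurations with poppy-seed meal contribute 0.237473, so
  P(poppy-seed meal | positive screen, actual drug use, lab handling error) = 0.237473 / 0.905469 ≈ 0.2623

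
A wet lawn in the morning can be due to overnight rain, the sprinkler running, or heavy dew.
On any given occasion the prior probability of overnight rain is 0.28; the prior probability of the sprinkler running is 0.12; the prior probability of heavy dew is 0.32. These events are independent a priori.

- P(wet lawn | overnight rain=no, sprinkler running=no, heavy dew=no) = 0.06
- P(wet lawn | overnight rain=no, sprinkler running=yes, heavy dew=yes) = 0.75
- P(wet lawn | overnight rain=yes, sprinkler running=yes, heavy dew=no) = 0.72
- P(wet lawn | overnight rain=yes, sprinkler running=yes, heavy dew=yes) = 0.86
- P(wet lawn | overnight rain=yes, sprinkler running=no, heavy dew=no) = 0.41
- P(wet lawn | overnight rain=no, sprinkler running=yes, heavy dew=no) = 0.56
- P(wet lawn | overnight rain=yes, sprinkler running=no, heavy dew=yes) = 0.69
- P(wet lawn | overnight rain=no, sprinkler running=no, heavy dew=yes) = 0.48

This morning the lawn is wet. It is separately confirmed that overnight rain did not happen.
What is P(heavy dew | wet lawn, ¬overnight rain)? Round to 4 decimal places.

P(heavy dew | wet lawn, ¬overnight rain) ≈ 0.6677

P(wet lawn | ¬overnight rain) = 0.06×0.88×0.68 + 0.48×0.88×0.32 + 0.56×0.12×0.68 + 0.75×0.12×0.32 = 0.035904 + 0.135168 + 0.045696 + 0.028800 = 0.245568
Of this, 0.163968 comes from 0.135168 + 0.028800 (the heavy dew=true cases).
P(heavy dew | wet lawn, ¬overnight rain) = 0.163968 / 0.245568 ≈ 0.6677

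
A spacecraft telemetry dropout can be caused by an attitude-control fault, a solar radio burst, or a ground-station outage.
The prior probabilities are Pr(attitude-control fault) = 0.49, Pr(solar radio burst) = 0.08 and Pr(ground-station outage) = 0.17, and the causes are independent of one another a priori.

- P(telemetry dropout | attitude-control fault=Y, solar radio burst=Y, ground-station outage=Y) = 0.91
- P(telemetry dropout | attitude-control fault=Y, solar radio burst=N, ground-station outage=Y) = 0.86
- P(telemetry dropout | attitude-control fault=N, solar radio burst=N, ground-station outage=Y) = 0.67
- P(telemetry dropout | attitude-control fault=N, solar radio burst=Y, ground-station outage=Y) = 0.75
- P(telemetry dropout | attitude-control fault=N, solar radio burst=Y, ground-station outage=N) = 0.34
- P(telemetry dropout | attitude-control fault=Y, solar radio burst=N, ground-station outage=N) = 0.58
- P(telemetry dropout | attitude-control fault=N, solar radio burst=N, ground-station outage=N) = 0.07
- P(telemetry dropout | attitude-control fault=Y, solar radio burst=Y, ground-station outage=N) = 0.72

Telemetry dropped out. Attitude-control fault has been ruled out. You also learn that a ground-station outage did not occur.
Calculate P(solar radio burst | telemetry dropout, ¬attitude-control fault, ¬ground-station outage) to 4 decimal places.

P(solar radio burst | telemetry dropout, ¬attitude-control fault, ¬ground-station outage) ≈ 0.2969

Weight on solar radio burst=true, given the evidence: 0.34*0.08 = 0.027200
The normalizing constant is 0.07*0.92 + 0.34*0.08 = 0.091600
Posterior = 0.027200 / 0.091600 ≈ 0.2969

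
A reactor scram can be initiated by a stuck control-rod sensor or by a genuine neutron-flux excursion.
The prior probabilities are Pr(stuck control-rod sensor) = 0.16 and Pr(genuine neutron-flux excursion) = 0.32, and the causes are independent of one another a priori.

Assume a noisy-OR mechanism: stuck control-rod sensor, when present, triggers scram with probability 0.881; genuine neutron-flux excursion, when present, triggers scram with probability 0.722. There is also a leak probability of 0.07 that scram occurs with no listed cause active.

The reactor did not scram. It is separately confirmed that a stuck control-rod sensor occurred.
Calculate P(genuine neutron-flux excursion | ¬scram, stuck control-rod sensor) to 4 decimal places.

P(genuine neutron-flux excursion | ¬scram, stuck control-rod sensor) ≈ 0.1157

Under noisy-OR, P(scram | causes) = 1 − (1−0.07)·∏(1−qᵢ) over the active causes.
For the numerator, keep only genuine neutron-flux excursion=true terms: 0.030766·0.32 = 0.009845
Normalizer over all consistent configurations: 0.11067·0.68 + 0.030766·0.32 = 0.085101
Posterior = 0.009845 / 0.085101 ≈ 0.1157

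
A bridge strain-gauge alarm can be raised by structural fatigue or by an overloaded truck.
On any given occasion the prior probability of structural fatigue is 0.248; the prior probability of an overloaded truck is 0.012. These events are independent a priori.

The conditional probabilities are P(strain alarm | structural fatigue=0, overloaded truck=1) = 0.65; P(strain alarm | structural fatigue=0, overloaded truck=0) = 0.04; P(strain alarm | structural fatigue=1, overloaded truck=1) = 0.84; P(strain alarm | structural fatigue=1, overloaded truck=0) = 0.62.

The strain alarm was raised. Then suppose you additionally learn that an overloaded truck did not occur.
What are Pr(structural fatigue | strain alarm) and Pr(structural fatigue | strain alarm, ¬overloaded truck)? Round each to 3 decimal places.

Sum P(strain alarm|·) weighted by the priors over the 4 (structural fatigue, overloaded truck) configurations:
  P(strain alarm) = 0.04×0.752×0.988 + 0.65×0.752×0.012 + 0.62×0.248×0.988 + 0.84×0.248×0.012
        = 0.029719 + 0.005866 + 0.151915 + 0.002500 = 0.190000
Keeping only the structural fatigue-present terms gives 0.154415, so
  P(structural fatigue | strain alarm) = 0.154415 / 0.190000 ≈ 0.813

Now condition on the additional information:
Numerator (weight on configurations with structural fatigue): 0.62·0.248 = 0.153760
Denominator P(strain alarm | ¬overloaded truck): 0.04·0.752 + 0.62·0.248 = 0.183840
P(structural fatigue | strain alarm, ¬overloaded truck) = 0.153760/0.183840 ≈ 0.836
With overloaded truck excluded, structural fatigue must carry more of the explanatory weight for the strain alarm.

Pr(structural fatigue | strain alarm) ≈ 0.813; Pr(structural fatigue | strain alarm, ¬overloaded truck) ≈ 0.836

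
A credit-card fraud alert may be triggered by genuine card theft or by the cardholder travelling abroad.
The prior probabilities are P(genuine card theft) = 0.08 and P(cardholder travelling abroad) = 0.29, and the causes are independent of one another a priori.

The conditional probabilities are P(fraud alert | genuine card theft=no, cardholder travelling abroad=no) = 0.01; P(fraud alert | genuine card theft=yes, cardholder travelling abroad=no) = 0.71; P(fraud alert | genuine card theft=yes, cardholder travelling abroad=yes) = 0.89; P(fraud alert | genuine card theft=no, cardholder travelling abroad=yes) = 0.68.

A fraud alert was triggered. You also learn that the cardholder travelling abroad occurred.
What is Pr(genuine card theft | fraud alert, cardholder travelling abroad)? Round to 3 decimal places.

For the numerator, keep only genuine card theft=true terms: 0.89×0.08 = 0.071200
The normalizing constant is 0.68×0.92 + 0.89×0.08 = 0.696800
Posterior = 0.071200 / 0.696800 ≈ 0.102

Pr(genuine card theft | fraud alert, cardholder travelling abroad) ≈ 0.102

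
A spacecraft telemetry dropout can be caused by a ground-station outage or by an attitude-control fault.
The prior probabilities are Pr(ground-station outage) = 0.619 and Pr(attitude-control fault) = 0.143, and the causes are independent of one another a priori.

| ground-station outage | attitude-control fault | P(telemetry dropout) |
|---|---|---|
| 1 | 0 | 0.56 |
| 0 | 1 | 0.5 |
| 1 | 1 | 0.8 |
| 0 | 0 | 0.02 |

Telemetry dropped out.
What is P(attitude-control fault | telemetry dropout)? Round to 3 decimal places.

By total probability over the 4 (ground-station outage, attitude-control fault) configurations:
  P(telemetry dropout) = 0.02*0.381*0.857 + 0.5*0.381*0.143 + 0.56*0.619*0.857 + 0.8*0.619*0.143
        = 0.006530 + 0.027241 + 0.297070 + 0.070814 = 0.401655
The terms with attitude-control fault present sum to 0.098055, so
  P(attitude-control fault | telemetry dropout) = 0.098055 / 0.401655 ≈ 0.244

P(attitude-control fault | telemetry dropout) ≈ 0.244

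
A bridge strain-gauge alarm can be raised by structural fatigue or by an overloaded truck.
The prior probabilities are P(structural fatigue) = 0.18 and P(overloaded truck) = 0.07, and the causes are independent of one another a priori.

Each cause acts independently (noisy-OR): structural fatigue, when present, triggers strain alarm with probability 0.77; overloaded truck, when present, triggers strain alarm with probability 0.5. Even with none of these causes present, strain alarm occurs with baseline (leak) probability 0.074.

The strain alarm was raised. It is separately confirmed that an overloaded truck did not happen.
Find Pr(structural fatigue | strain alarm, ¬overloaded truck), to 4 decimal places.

Under noisy-OR, P(strain alarm | causes) = 1 − (1−0.074)·∏(1−qᵢ) over the active causes.
By total probability over both values of structural fatigue:
  P(strain alarm | ¬overloaded truck) = 0.074*0.82 + 0.78702*0.18
        = 0.060680 + 0.141664 = 0.202344
Keeping only the structural fatigue-present terms gives 0.141664, so
  P(structural fatigue | strain alarm, ¬overloaded truck) = 0.141664 / 0.202344 ≈ 0.7001

Pr(structural fatigue | strain alarm, ¬overloaded truck) ≈ 0.7001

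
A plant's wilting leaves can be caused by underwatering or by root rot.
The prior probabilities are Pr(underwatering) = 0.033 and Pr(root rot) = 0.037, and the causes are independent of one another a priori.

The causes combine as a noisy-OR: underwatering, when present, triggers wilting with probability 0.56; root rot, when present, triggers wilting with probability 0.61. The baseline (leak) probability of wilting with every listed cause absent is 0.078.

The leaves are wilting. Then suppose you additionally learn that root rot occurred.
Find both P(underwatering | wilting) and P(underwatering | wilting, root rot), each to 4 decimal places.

Under noisy-OR, P(wilting | causes) = 1 − (1−0.078)·∏(1−qᵢ) over the active causes.
By total probability over the 4 (underwatering, root rot) configurations:
  P(wilting) = 0.078·0.967·0.963 + 0.64042·0.967·0.037 + 0.59432·0.033·0.963 + 0.841785·0.033·0.037
        = 0.072635 + 0.022914 + 0.018887 + 0.001028 = 0.115464
Configurations with underwatering contribute 0.019915, so
  P(underwatering | wilting) = 0.019915 / 0.115464 ≈ 0.1725

Now condition on the additional information:
Sum P(wilting|·) weighted by the priors over both values of underwatering:
  P(wilting | root rot) = 0.64042×0.967 + 0.841785×0.033
        = 0.619286 + 0.027779 = 0.647065
Keeping only the underwatering-present terms gives 0.027779, so
  P(underwatering | wilting, root rot) = 0.027779 / 0.647065 ≈ 0.0429

P(underwatering | wilting) ≈ 0.1725; P(underwatering | wilting, root rot) ≈ 0.0429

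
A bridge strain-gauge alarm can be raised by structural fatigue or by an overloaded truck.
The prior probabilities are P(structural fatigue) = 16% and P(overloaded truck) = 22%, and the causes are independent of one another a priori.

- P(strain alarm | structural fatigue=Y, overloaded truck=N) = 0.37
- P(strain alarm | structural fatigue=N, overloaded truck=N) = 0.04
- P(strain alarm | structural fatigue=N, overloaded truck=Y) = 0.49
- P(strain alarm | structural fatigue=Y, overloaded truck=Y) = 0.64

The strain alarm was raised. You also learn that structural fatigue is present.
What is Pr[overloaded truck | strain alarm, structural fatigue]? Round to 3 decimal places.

For the numerator, keep only overloaded truck=true terms: 0.64*0.22 = 0.140800
Normalizer over all consistent configurations: 0.37*0.78 + 0.64*0.22 = 0.429400
P(overloaded truck | strain alarm, structural fatigue) = 0.140800/0.429400 ≈ 0.328

Pr[overloaded truck | strain alarm, structural fatigue] ≈ 0.328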